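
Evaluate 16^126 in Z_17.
Using Fermat: 16^{16} ≡ 1 (mod 17). 126 ≡ 14 (mod 16). So 16^{126} ≡ 16^{14} ≡ 1 (mod 17)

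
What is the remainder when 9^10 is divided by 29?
By repeated squaring mod 29: 9^{1}≡9, 9^{2}≡23, 9^{4}≡7, 9^{8}≡20. Then 9^{10} = 9^{8+2} ≡ 20 × 23 ≡ 25 mod 29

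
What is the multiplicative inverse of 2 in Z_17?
Since 17 is prime, by Fermat 2^(-1) ≡ 2^{15} ≡ 9 mod 17. Verify: 2 × 9 = 18 ≡ 1 mod 17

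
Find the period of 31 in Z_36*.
Powers of 31 mod 36: 31^1≡31, 31^2≡25, 31^3≡19, 31^4≡13, 31^5≡7, 31^6≡1. So the order of 31 is 6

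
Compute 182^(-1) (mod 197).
Since 197 is prime, by Fermat 182^(-1) ≡ 182^{195} ≡ 105 (mod 197). Verify: 182 × 105 = 19110 ≡ 1 (mod 197)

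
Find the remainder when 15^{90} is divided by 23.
By Fermat: 15^{22} ≡ 1 mod 23. 90 = 4×22 + 2. So 15^{90} ≡ 15^{2} ≡ 18 mod 23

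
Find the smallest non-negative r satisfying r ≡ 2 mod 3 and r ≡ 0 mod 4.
M = 3 × 4 = 12. M₁ = 4, y₁ ≡ 1 mod 3. M₂ = 3, y₂ ≡ 3 mod 4. r = 2×4×1 + 0×3×3 ≡ 8 mod 12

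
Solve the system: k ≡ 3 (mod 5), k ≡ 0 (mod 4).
M = 5 × 4 = 20. M₁ = 4, y₁ ≡ 4 (mod 5). M₂ = 5, y₂ ≡ 1 (mod 4). k = 3×4×4 + 0×5×1 ≡ 8 (mod 20)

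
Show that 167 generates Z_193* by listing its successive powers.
167^1, 167^2, ..., 167^{192} mod 193: [167, 97, 180, 145, 90, 169, 45, 181, 119, 187, 156, 190, 78, 95, 39, 144, 116, 72, 58, 36, 29, 18, 111, 9, 152, 101, 76, 147, 38, 170, 19, 85, 106, 139, 53, 166, 123, 83, 158, 138, 79, 69, 136, 131, 68, 162, 34, 81, 17, 137, 105, 165, 149, 179, 171, 186, 182, 93, 91, 143, 142, 168, 71, 84, 132, 42, 66, 21, 33, 107, 113, 150, 153, 75, 173, 134, 183, 67, 188, 130, 94, 65, 47, 129, 120, 161, 60, 177, 30, 185, 15, 189, 104, 191, 52, 192, 26, 96, 13, 48, 103, 24, 148, 12, 74, 6, 37, 3, 115, 98, 154, 49, 77, 121, 135, 157, 164, 175, 82, 184, 41, 92, 117, 46, 155, 23, 174, 108, 87, 54, 140, 27, 70, 110, 35, 55, 114, 124, 57, 62, 125, 31, 159, 112, 176, 56, 88, 28, 44, 14, 22, 7, 11, 100, 102, 50, 51, 25, 122, 109, 61, 151, 127, 172, 160, 86, 80, 43, 40, 118, 20, 59, 10, 126, 5, 63, 99, 128, 146, 64, 73, 32, 133, 16, 163, 8, 178, 4, 89, 2, 141, 1]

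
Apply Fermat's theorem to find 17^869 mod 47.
By Fermat: 17^{46} ≡ 1 mod 47. 869 ≡ 41 mod 46. So 17^{869} ≡ 17^{41} ≡ 18 mod 47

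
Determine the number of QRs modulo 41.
Exactly half the non-zero residues mod a prime are QRs: (41-1)/2 = 20.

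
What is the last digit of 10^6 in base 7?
Using Fermat: 10^{6} ≡ 1 mod 7. 6 ≡ 0 mod 6. So 10^{6} ≡ 10^{0} ≡ 1 mod 7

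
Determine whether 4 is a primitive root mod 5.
4^{2} ≡ 1 (mod 5) and 2 < 4, so ord_5(4) = 2 ≠ 4 and 4 is not a primitive root.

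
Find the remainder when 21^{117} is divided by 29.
By Fermat: 21^{28} ≡ 1 mod 29. 117 = 4×28 + 5. So 21^{117} ≡ 21^{5} ≡ 2 mod 29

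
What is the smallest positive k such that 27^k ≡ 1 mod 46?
Powers of 27 mod 46: 27^1≡27, 27^2≡39, 27^3≡41, 27^4≡3, 27^5≡35, 27^6≡25, 27^7≡31, 27^8≡9, 27^9≡13, 27^10≡29, 27^11≡1. So the order of 27 is 11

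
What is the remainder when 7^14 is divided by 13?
Using Fermat: 7^{12} ≡ 1 mod 13. 14 ≡ 2 mod 12. So 7^{14} ≡ 7^{2} ≡ 10 mod 13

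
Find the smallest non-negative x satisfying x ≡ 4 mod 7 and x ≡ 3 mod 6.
M = 7 × 6 = 42. M₁ = 6, y₁ ≡ 6 mod 7. M₂ = 7, y₂ ≡ 1 mod 6. x = 4×6×6 + 3×7×1 ≡ 39 mod 42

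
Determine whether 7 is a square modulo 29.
By Euler's criterion: 7^{14} ≡ 1 mod 29. Since this equals 1, 7 is a QR.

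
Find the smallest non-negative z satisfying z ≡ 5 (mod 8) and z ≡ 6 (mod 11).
M = 8 × 11 = 88. M₁ = 11, y₁ ≡ 3 (mod 8). M₂ = 8, y₂ ≡ 7 (mod 11). z = 5×11×3 + 6×8×7 ≡ 61 (mod 88)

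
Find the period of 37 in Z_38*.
Powers of 37 mod 38: 37^1≡37, 37^2≡1. ord_38(37) = 2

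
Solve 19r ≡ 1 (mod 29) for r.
Since 29 is prime, by Fermat 19^(-1) ≡ 19^{27} ≡ 26 (mod 29). Verify: 19 × 26 = 494 ≡ 1 (mod 29)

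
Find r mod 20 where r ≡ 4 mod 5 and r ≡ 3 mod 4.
M = 5 × 4 = 20. M₁ = 4, y₁ ≡ 4 mod 5. M₂ = 5, y₂ ≡ 1 mod 4. r = 4×4×4 + 3×5×1 ≡ 19 mod 20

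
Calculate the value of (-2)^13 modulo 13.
Using Fermat: (-2)^{12} ≡ 1 mod 13. 13 ≡ 1 mod 12. So (-2)^{13} ≡ (-2)^{1} ≡ 11 mod 13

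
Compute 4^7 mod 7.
Using Fermat: 4^{6} ≡ 1 mod 7. 7 ≡ 1 mod 6. So 4^{7} ≡ 4^{1} ≡ 4 mod 7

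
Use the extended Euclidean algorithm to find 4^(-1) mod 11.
Extended GCD: 4(3) + 11(-1) = 1. So 4^(-1) ≡ 3 (mod 11). Verify: 4 × 3 = 12 ≡ 1 (mod 11)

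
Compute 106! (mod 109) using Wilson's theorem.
(108)! = (106)! × (107) × (108) ≡ -1 (mod 109). So (106)! ≡ -1 × [(108)(107)]^(-1) ≡ 54 (mod 109)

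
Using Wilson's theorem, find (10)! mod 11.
By Wilson's theorem, (10)! ≡ -1 ≡ 10 mod 11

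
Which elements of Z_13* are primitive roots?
There are φ(12) = 4 primitive roots mod 13: {2, 6, 7, 11}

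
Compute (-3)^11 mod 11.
Using Fermat: (-3)^{10} ≡ 1 (mod 11). 11 ≡ 1 (mod 10). So (-3)^{11} ≡ (-3)^{1} ≡ 8 (mod 11)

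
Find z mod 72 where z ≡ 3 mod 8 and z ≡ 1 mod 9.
M = 8 × 9 = 72. M₁ = 9, y₁ ≡ 1 mod 8. M₂ = 8, y₂ ≡ 8 mod 9. z = 3×9×1 + 1×8×8 ≡ 19 mod 72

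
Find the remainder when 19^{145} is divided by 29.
By Fermat: 19^{28} ≡ 1 mod 29. 145 = 5×28 + 5. So 19^{145} ≡ 19^{5} ≡ 21 mod 29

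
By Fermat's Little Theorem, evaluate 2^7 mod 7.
By Fermat: 2^{6} ≡ 1 mod 7. So 2^{7} = 2^{6} · 2^{1} ≡ 2^{1} ≡ 2 mod 7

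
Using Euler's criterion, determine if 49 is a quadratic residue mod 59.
By Euler's criterion: 49^{29} ≡ 1 (mod 59). Since this equals 1, 49 is a QR.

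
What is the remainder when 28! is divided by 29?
By Wilson's theorem, (28)! ≡ -1 ≡ 28 mod 29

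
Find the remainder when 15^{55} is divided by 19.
By Fermat: 15^{18} ≡ 1 (mod 19). 55 = 3×18 + 1. So 15^{55} ≡ 15^{1} ≡ 15 (mod 19)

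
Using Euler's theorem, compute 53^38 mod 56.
By Euler: 53^{24} ≡ 1 mod 56 since gcd(53, 56) = 1. 38 = 1×24 + 14. So 53^{38} ≡ 53^{14} ≡ 9 mod 56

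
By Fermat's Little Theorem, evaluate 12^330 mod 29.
By Fermat: 12^{28} ≡ 1 (mod 29). 330 ≡ 22 (mod 28). So 12^{330} ≡ 12^{22} ≡ 28 (mod 29)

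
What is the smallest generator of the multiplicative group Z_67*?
g = 2. For each prime q|66: 2^{33}≡66, 2^{22}≡37, 2^{6}≡64, none ≡ 1, so ord_67(2) = 66 and 2 is a primitive root.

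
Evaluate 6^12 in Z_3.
By repeated squaring (mod 3): 6^{1}≡0, 6^{2}≡0, 6^{4}≡0, 6^{8}≡0. Then 6^{12} = 6^{8+4} ≡ 0 × 0 ≡ 0 (mod 3)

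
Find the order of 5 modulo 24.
Powers of 5 mod 24: 5^1≡5, 5^2≡1. So the order of 5 is 2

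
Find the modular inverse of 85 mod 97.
Since 97 is prime, by Fermat 85^(-1) ≡ 85^{95} ≡ 8 (mod 97). Verify: 85 × 8 = 680 ≡ 1 (mod 97)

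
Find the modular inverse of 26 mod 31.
Since 31 is prime, by Fermat 26^(-1) ≡ 26^{29} ≡ 6 mod 31. Verify: 26 × 6 = 156 ≡ 1 mod 31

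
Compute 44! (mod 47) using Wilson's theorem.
(46)! = (44)! × (45) × (46) ≡ -1 (mod 47). So (44)! ≡ -1 × [(46)(45)]^(-1) ≡ 23 (mod 47)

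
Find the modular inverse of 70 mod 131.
Since 131 is prime, by Fermat 70^(-1) ≡ 70^{129} ≡ 73 mod 131. Verify: 70 × 73 = 5110 ≡ 1 mod 131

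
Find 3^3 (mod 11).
3^{3} = 27 ≡ 5 (mod 11)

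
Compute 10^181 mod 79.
Using Fermat: 10^{78} ≡ 1 (mod 79). 181 ≡ 25 (mod 78). So 10^{181} ≡ 10^{25} ≡ 8 (mod 79)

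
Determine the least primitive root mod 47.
g = 5. For each prime q|46: 5^{23}≡46, 5^{2}≡25, none ≡ 1, so ord_47(5) = 46 and 5 is a primitive root.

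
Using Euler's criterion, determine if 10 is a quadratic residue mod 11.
By Euler's criterion: 10^{5} ≡ 10 (mod 11). Since this equals -1 (≡ 10), 10 is not a QR.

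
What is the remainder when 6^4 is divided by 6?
6^{4} = 1296 ≡ 0 mod 6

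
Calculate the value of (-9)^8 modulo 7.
Using Fermat: (-9)^{6} ≡ 1 (mod 7). 8 ≡ 2 (mod 6). So (-9)^{8} ≡ (-9)^{2} ≡ 4 (mod 7)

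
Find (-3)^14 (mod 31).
By repeated squaring (mod 31): (-3)^{1}≡28, (-3)^{2}≡9, (-3)^{4}≡19, (-3)^{8}≡20. Then (-3)^{14} = (-3)^{8+4+2} ≡ 20 × 19 × 9 ≡ 10 (mod 31)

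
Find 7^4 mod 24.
7^{4} = 2401 ≡ 1 mod 24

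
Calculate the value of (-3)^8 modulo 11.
By repeated squaring (mod 11): (-3)^{1}≡8, (-3)^{2}≡9, (-3)^{4}≡4, (-3)^{8}≡5. So (-3)^{8} ≡ 5 (mod 11)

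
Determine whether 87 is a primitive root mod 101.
87^{5} ≡ 1 mod 101 and 5 < 100, so ord_101(87) = 5 ≠ 100 and 87 is not a primitive root.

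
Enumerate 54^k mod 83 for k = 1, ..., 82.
54^1, 54^2, ..., 54^{82} mod 83: [54, 11, 13, 38, 60, 3, 79, 33, 39, 31, 14, 9, 71, 16, 34, 10, 42, 27, 47, 48, 19, 30, 43, 81, 58, 61, 57, 7, 46, 77, 8, 17, 5, 21, 55, 65, 24, 51, 15, 63, 82, 29, 72, 70, 45, 23, 80, 4, 50, 44, 52, 69, 74, 12, 67, 49, 73, 41, 56, 36, 35, 64, 53, 40, 2, 25, 22, 26, 76, 37, 6, 75, 66, 78, 62, 28, 18, 59, 32, 68, 20, 1]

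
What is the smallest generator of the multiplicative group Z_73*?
g = 5. For each prime q|72: 5^{36}≡72, 5^{24}≡8, none ≡ 1, so ord_73(5) = 72 and 5 is a primitive root.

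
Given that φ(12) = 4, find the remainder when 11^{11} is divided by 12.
By Euler: 11^{4} ≡ 1 (mod 12) since gcd(11, 12) = 1. 11 = 2×4 + 3. So 11^{11} ≡ 11^{3} ≡ 11 (mod 12)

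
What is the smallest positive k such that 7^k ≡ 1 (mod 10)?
Powers of 7 mod 10: 7^1≡7, 7^2≡9, 7^3≡3, 7^4≡1. Order = 4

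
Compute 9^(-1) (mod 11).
Since 11 is prime, by Fermat 9^(-1) ≡ 9^{9} ≡ 5 (mod 11). Verify: 9 × 5 = 45 ≡ 1 (mod 11)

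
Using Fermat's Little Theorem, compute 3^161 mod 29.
By Fermat: 3^{28} ≡ 1 mod 29. 161 = 5×28 + 21. So 3^{161} ≡ 3^{21} ≡ 17 mod 29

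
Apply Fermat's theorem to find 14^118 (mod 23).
By Fermat: 14^{22} ≡ 1 (mod 23). 118 = 5×22 + 8. So 14^{118} ≡ 14^{8} ≡ 13 (mod 23)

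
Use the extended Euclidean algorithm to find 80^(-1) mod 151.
Extended GCD: 80(17) + 151(-9) = 1. So 80^(-1) ≡ 17 mod 151. Verify: 80 × 17 = 1360 ≡ 1 mod 151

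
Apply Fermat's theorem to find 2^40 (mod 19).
By Fermat: 2^{18} ≡ 1 (mod 19). 40 = 2×18 + 4. So 2^{40} ≡ 2^{4} ≡ 16 (mod 19)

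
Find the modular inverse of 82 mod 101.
Since 101 is prime, by Fermat 82^(-1) ≡ 82^{99} ≡ 85 (mod 101). Verify: 82 × 85 = 6970 ≡ 1 (mod 101)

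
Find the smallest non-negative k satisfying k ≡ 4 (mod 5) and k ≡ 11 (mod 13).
M = 5 × 13 = 65. M₁ = 13, y₁ ≡ 2 (mod 5). M₂ = 5, y₂ ≡ 8 (mod 13). k = 4×13×2 + 11×5×8 ≡ 24 (mod 65)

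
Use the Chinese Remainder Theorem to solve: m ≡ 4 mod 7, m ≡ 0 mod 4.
M = 7 × 4 = 28. M₁ = 4, y₁ ≡ 2 mod 7. M₂ = 7, y₂ ≡ 3 mod 4. m = 4×4×2 + 0×7×3 ≡ 4 mod 28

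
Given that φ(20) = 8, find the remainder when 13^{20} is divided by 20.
By Euler: 13^{8} ≡ 1 mod 20 since gcd(13, 20) = 1. 20 = 2×8 + 4. So 13^{20} ≡ 13^{4} ≡ 1 mod 20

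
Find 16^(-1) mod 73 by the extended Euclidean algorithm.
Extended GCD: 16(32) + 73(-7) = 1. So 16^(-1) ≡ 32 mod 73. Verify: 16 × 32 = 512 ≡ 1 mod 73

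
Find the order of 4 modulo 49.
Powers of 4 mod 49: 4^1≡4, 4^2≡16, 4^3≡15, 4^4≡11, 4^5≡44, 4^6≡29, 4^7≡18, 4^8≡23, 4^9≡43, 4^10≡25, 4^11≡2, 4^12≡8, 4^13≡32, 4^14≡30, 4^15≡22, 4^16≡39, 4^17≡9, 4^18≡36, 4^19≡46, 4^20≡37, 4^21≡1. Order = 21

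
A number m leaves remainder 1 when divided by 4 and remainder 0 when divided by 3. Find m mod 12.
M = 4 × 3 = 12. M₁ = 3, y₁ ≡ 3 mod 4. M₂ = 4, y₂ ≡ 1 mod 3. m = 1×3×3 + 0×4×1 ≡ 9 mod 12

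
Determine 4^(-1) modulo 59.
Since 59 is prime, by Fermat 4^(-1) ≡ 4^{57} ≡ 15 mod 59. Verify: 4 × 15 = 60 ≡ 1 mod 59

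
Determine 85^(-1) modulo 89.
Since 89 is prime, by Fermat 85^(-1) ≡ 85^{87} ≡ 22 (mod 89). Verify: 85 × 22 = 1870 ≡ 1 (mod 89)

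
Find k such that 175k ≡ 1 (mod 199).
Since 199 is prime, by Fermat 175^(-1) ≡ 175^{197} ≡ 58 (mod 199). Verify: 175 × 58 = 10150 ≡ 1 (mod 199)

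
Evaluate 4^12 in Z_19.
By repeated squaring mod 19: 4^{1}≡4, 4^{2}≡16, 4^{4}≡9, 4^{8}≡5. Then 4^{12} = 4^{8+4} ≡ 5 × 9 ≡ 7 mod 19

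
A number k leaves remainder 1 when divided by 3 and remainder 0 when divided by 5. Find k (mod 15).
M = 3 × 5 = 15. M₁ = 5, y₁ ≡ 2 (mod 3). M₂ = 3, y₂ ≡ 2 (mod 5). k = 1×5×2 + 0×3×2 ≡ 10 (mod 15)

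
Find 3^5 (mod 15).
By repeated squaring (mod 15): 3^{1}≡3, 3^{2}≡9, 3^{4}≡6. Then 3^{5} = 3^{4+1} ≡ 6 × 3 ≡ 3 (mod 15)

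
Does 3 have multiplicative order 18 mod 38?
Powers of 3 mod 38: 3^1≡3, 3^2≡9, 3^3≡27, 3^4≡5, 3^5≡15, 3^6≡7, 3^7≡21, 3^8≡25, 3^9≡37, 3^10≡35, 3^11≡29, 3^12≡11, 3^13≡33, 3^14≡23, 3^15≡31, 3^16≡17, 3^17≡13, 3^18≡1. First k with 3^k≡1 is k=18. Yes, ord_38(3) = 18.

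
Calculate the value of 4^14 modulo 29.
By repeated squaring (mod 29): 4^{1}≡4, 4^{2}≡16, 4^{4}≡24, 4^{8}≡25. Then 4^{14} = 4^{8+4+2} ≡ 25 × 24 × 16 ≡ 1 (mod 29)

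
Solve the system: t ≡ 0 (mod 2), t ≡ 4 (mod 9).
M = 2 × 9 = 18. M₁ = 9, y₁ ≡ 1 (mod 2). M₂ = 2, y₂ ≡ 5 (mod 9). t = 0×9×1 + 4×2×5 ≡ 4 (mod 18)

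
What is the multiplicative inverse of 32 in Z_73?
Since 73 is prime, by Fermat 32^(-1) ≡ 32^{71} ≡ 16 (mod 73). Verify: 32 × 16 = 512 ≡ 1 (mod 73)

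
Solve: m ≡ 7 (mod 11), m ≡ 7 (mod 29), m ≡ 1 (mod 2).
M = 11 × 29 × 2 = 638. M₁ = 58, y₁ ≡ 4 (mod 11). M₂ = 22, y₂ ≡ 4 (mod 29). M₃ = 319, y₃ ≡ 1 (mod 2). m = 7×58×4 + 7×22×4 + 1×319×1 ≡ 7 (mod 638)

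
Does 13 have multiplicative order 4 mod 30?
Powers of 13 mod 30: 13^1≡13, 13^2≡19, 13^3≡7, 13^4≡1. First k with 13^k≡1 is k=4. Yes, ord_30(13) = 4.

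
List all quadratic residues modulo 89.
Squares in Z_89*: {1, 2, 4, 5, 8, 9, 10, 11, 16, 17, 18, 20, 21, 22, 25, 32, 34, 36, 39, 40, 42, 44, 45, 47, 49, 50, 53, 55, 57, 64, 67, 68, 69, 71, 72, 73, 78, 79, 80, 81, 84, 85, 87, 88}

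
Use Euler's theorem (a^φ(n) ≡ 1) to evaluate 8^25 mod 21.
By Euler: 8^{12} ≡ 1 mod 21 since gcd(8, 21) = 1. 25 = 2×12 + 1. So 8^{25} ≡ 8^{1} ≡ 8 mod 21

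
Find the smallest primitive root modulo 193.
g = 5. For each prime q|192: 5^{96}≡192, 5^{64}≡84, none ≡ 1, so ord_193(5) = 192 and 5 is a primitive root.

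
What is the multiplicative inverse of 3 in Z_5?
Since 5 is prime, by Fermat 3^(-1) ≡ 3^{3} ≡ 2 mod 5. Verify: 3 × 2 = 6 ≡ 1 mod 5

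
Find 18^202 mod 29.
Using Fermat: 18^{28} ≡ 1 mod 29. 202 ≡ 6 mod 28. So 18^{202} ≡ 18^{6} ≡ 9 mod 29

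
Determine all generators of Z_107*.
There are φ(106) = 52 primitive roots mod 107: {2, 5, 6, 7, 8, 15, 17, 18, 20, 21, 22, 24, 26, 28, 31, 32, 38, 43, 45, 46, 50, 51, 54, 55, 58, 59, 60, 63, 65, 66, 67, 68, 70, 71, 72, 73, 74, 77, 78, 80, 82, 84, 88, 91, 93, 94, 95, 96, 97, 98, 103, 104}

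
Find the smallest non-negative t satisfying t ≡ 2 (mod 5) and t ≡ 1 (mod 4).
M = 5 × 4 = 20. M₁ = 4, y₁ ≡ 4 (mod 5). M₂ = 5, y₂ ≡ 1 (mod 4). t = 2×4×4 + 1×5×1 ≡ 17 (mod 20)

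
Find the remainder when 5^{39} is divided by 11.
By Fermat: 5^{10} ≡ 1 (mod 11). 39 = 3×10 + 9. So 5^{39} ≡ 5^{9} ≡ 9 (mod 11)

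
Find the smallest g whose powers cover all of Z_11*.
g = 2. Powers: [2, 4, 8, 5, 10, 9, 7, 3, ...] generates all 10 non-zero residues.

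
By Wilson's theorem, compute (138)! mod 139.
By Wilson's theorem, (138)! ≡ -1 ≡ 138 mod 139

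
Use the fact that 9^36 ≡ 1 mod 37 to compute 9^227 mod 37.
By Fermat: 9^{36} ≡ 1 mod 37. 227 ≡ 11 mod 36. So 9^{227} ≡ 9^{11} ≡ 7 mod 37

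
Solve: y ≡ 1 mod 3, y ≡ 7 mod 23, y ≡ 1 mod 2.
M = 3 × 23 × 2 = 138. M₁ = 46, y₁ ≡ 1 mod 3. M₂ = 6, y₂ ≡ 4 mod 23. M₃ = 69, y₃ ≡ 1 mod 2. y = 1×46×1 + 7×6×4 + 1×69×1 ≡ 7 mod 138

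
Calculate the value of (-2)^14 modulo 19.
By repeated squaring (mod 19): (-2)^{1}≡17, (-2)^{2}≡4, (-2)^{4}≡16, (-2)^{8}≡9. Then (-2)^{14} = (-2)^{8+4+2} ≡ 9 × 16 × 4 ≡ 6 (mod 19)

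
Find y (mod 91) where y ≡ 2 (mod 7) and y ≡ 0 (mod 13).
M = 7 × 13 = 91. M₁ = 13, y₁ ≡ 6 (mod 7). M₂ = 7, y₂ ≡ 2 (mod 13). y = 2×13×6 + 0×7×2 ≡ 65 (mod 91)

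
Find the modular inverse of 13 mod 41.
Since 41 is prime, by Fermat 13^(-1) ≡ 13^{39} ≡ 19 (mod 41). Verify: 13 × 19 = 247 ≡ 1 (mod 41)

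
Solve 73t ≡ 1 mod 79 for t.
Since 79 is prime, by Fermat 73^(-1) ≡ 73^{77} ≡ 13 mod 79. Verify: 73 × 13 = 949 ≡ 1 mod 79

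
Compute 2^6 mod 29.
By repeated squaring (mod 29): 2^{1}≡2, 2^{2}≡4, 2^{4}≡16. Then 2^{6} = 2^{4+2} ≡ 16 × 4 ≡ 6 (mod 29)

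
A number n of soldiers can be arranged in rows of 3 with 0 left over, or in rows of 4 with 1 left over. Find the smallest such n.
M = 3 × 4 = 12. M₁ = 4, y₁ ≡ 1 mod 3. M₂ = 3, y₂ ≡ 3 mod 4. n = 0×4×1 + 1×3×3 ≡ 9 mod 12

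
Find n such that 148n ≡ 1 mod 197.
Since 197 is prime, by Fermat 148^(-1) ≡ 148^{195} ≡ 4 mod 197. Verify: 148 × 4 = 592 ≡ 1 mod 197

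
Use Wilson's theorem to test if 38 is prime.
(37)! mod 38 = 0. Since 0 ≢ -1 mod 38, 38 is not prime.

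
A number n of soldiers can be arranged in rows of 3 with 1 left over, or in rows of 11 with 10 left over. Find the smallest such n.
M = 3 × 11 = 33. M₁ = 11, y₁ ≡ 2 mod 3. M₂ = 3, y₂ ≡ 4 mod 11. n = 1×11×2 + 10×3×4 ≡ 10 mod 33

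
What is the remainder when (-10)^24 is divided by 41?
By repeated squaring (mod 41): (-10)^{1}≡31, (-10)^{2}≡18, (-10)^{4}≡37, (-10)^{8}≡16, (-10)^{16}≡10. Then (-10)^{24} = (-10)^{16+8} ≡ 10 × 16 ≡ 37 (mod 41)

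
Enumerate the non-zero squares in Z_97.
Quadratic residues modulo 97: {1, 2, 3, 4, 6, 8, 9, 11, 12, 16, 18, 22, 24, 25, 27, 31, 32, 33, 35, 36, 43, 44, 47, 48, 49, 50, 53, 54, 61, 62, 64, 65, 66, 70, 72, 73, 75, 79, 81, 85, 86, 88, 89, 91, 93, 94, 95, 96}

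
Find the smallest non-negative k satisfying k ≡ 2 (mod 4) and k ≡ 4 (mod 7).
M = 4 × 7 = 28. M₁ = 7, y₁ ≡ 3 (mod 4). M₂ = 4, y₂ ≡ 2 (mod 7). k = 2×7×3 + 4×4×2 ≡ 18 (mod 28)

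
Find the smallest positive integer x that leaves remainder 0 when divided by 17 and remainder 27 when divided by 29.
M = 17 × 29 = 493. M₁ = 29, y₁ ≡ 10 mod 17. M₂ = 17, y₂ ≡ 12 mod 29. x = 0×29×10 + 27×17×12 ≡ 85 mod 493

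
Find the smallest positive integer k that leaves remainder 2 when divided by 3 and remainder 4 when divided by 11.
M = 3 × 11 = 33. M₁ = 11, y₁ ≡ 2 (mod 3). M₂ = 3, y₂ ≡ 4 (mod 11). k = 2×11×2 + 4×3×4 ≡ 26 (mod 33)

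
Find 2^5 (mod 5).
Using Fermat: 2^{4} ≡ 1 (mod 5). 5 ≡ 1 (mod 4). So 2^{5} ≡ 2^{1} ≡ 2 (mod 5)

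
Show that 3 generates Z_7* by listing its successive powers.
3^1, 3^2, ..., 3^{6} mod 7: [3, 2, 6, 4, 5, 1]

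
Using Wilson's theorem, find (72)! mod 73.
By Wilson's theorem, (72)! ≡ -1 ≡ 72 mod 73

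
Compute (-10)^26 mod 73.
By repeated squaring mod 73: (-10)^{1}≡63, (-10)^{2}≡27, (-10)^{4}≡72, (-10)^{8}≡1, (-10)^{16}≡1. Then (-10)^{26} = (-10)^{16+8+2} ≡ 1 × 1 × 27 ≡ 27 mod 73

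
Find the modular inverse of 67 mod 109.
Since 109 is prime, by Fermat 67^(-1) ≡ 67^{107} ≡ 96 mod 109. Verify: 67 × 96 = 6432 ≡ 1 mod 109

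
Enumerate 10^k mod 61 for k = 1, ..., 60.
10^1, 10^2, ..., 10^{60} mod 61: [10, 39, 24, 57, 21, 27, 26, 16, 38, 14, 18, 58, 31, 5, 50, 12, 59, 41, 44, 13, 8, 19, 7, 9, 29, 46, 33, 25, 6, 60, 51, 22, 37, 4, 40, 34, 35, 45, 23, 47, 43, 3, 30, 56, 11, 49, 2, 20, 17, 48, 53, 42, 54, 52, 32, 15, 28, 36, 55, 1]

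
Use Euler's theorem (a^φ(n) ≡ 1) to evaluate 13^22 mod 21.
By Euler: 13^{12} ≡ 1 mod 21 since gcd(13, 21) = 1. 22 = 1×12 + 10. So 13^{22} ≡ 13^{10} ≡ 1 mod 21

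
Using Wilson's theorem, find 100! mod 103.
(102)! = (100)! × (101) × (102) ≡ -1 (mod 103). So (100)! ≡ -1 × [(102)(101)]^(-1) ≡ 51 (mod 103)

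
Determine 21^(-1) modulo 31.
Since 31 is prime, by Fermat 21^(-1) ≡ 21^{29} ≡ 3 mod 31. Verify: 21 × 3 = 63 ≡ 1 mod 31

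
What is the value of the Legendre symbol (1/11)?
(1/11) = 1^{5} mod 11 = 1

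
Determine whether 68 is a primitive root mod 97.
ord_97(68) divides 96. For each prime q|96: 68^{48}≡96, 68^{32}≡35, none ≡ 1. So 68 has order 96 and is a primitive root mod 97.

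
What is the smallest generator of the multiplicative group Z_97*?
g = 5. For each prime q|96: 5^{48}≡96, 5^{32}≡35, none ≡ 1, so ord_97(5) = 96 and 5 is a primitive root.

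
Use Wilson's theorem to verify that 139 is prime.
(138)! mod 139 = 138. Since this equals -1 mod 139, Wilson confirms 139 is prime.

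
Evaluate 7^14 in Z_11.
Using Fermat: 7^{10} ≡ 1 mod 11. 14 ≡ 4 mod 10. So 7^{14} ≡ 7^{4} ≡ 3 mod 11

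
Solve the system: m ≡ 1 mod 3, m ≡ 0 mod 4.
M = 3 × 4 = 12. M₁ = 4, y₁ ≡ 1 mod 3. M₂ = 3, y₂ ≡ 3 mod 4. m = 1×4×1 + 0×3×3 ≡ 4 mod 12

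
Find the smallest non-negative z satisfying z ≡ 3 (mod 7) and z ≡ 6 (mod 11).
M = 7 × 11 = 77. M₁ = 11, y₁ ≡ 2 (mod 7). M₂ = 7, y₂ ≡ 8 (mod 11). z = 3×11×2 + 6×7×8 ≡ 17 (mod 77)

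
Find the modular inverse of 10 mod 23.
Since 23 is prime, by Fermat 10^(-1) ≡ 10^{21} ≡ 7 (mod 23). Verify: 10 × 7 = 70 ≡ 1 (mod 23)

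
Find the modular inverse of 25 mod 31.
Since 31 is prime, by Fermat 25^(-1) ≡ 25^{29} ≡ 5 (mod 31). Verify: 25 × 5 = 125 ≡ 1 (mod 31)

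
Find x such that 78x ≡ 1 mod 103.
Since 103 is prime, by Fermat 78^(-1) ≡ 78^{101} ≡ 70 mod 103. Verify: 78 × 70 = 5460 ≡ 1 mod 103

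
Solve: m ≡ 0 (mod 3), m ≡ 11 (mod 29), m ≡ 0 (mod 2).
M = 3 × 29 × 2 = 174. M₁ = 58, y₁ ≡ 1 (mod 3). M₂ = 6, y₂ ≡ 5 (mod 29). M₃ = 87, y₃ ≡ 1 (mod 2). m = 0×58×1 + 11×6×5 + 0×87×1 ≡ 156 (mod 174)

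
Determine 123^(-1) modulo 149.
Since 149 is prime, by Fermat 123^(-1) ≡ 123^{147} ≡ 63 mod 149. Verify: 123 × 63 = 7749 ≡ 1 mod 149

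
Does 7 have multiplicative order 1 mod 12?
Powers of 7 mod 12: 7^1≡7, 7^2≡1. 7^1≡7≢1, so ord ≠ 1. No, the actual order is 2.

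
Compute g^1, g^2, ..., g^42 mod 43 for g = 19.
19^1, 19^2, ..., 19^{42} mod 43: [19, 17, 22, 31, 30, 11, 37, 15, 27, 40, 29, 35, 20, 36, 39, 10, 18, 41, 5, 9, 42, 24, 26, 21, 12, 13, 32, 6, 28, 16, 3, 14, 8, 23, 7, 4, 33, 25, 2, 38, 34, 1]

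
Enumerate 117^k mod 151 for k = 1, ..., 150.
117^1, 117^2, ..., 117^{150} mod 151: [117, 99, 107, 137, 23, 124, 12, 45, 131, 76, 134, 125, 129, 144, 87, 62, 6, 98, 141, 38, 67, 138, 140, 72, 119, 31, 3, 49, 146, 19, 109, 69, 70, 36, 135, 91, 77, 100, 73, 85, 130, 110, 35, 18, 143, 121, 114, 50, 112, 118, 65, 55, 93, 9, 147, 136, 57, 25, 56, 59, 108, 103, 122, 80, 149, 68, 104, 88, 28, 105, 54, 127, 61, 40, 150, 34, 52, 44, 14, 128, 27, 139, 106, 20, 75, 17, 26, 22, 7, 64, 89, 145, 53, 10, 113, 84, 13, 11, 79, 32, 120, 148, 102, 5, 132, 42, 82, 81, 115, 16, 60, 74, 51, 78, 66, 21, 41, 116, 133, 8, 30, 37, 101, 39, 33, 86, 96, 58, 142, 4, 15, 94, 126, 95, 92, 43, 48, 29, 71, 2, 83, 47, 63, 123, 46, 97, 24, 90, 111, 1]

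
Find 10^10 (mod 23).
By repeated squaring (mod 23): 10^{1}≡10, 10^{2}≡8, 10^{4}≡18, 10^{8}≡2. Then 10^{10} = 10^{8+2} ≡ 2 × 8 ≡ 16 (mod 23)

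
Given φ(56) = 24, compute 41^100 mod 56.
By Euler: 41^{24} ≡ 1 (mod 56) since gcd(41, 56) = 1. 100 = 4×24 + 4. So 41^{100} ≡ 41^{4} ≡ 1 (mod 56)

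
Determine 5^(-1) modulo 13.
Since 13 is prime, by Fermat 5^(-1) ≡ 5^{11} ≡ 8 (mod 13). Verify: 5 × 8 = 40 ≡ 1 (mod 13)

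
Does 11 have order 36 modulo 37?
11^{6} ≡ 1 (mod 37) and 6 < 36, so ord_37(11) = 6 ≠ 36 and 11 is not a primitive root.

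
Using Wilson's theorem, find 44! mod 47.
(46)! = (44)! × (45) × (46) ≡ -1 (mod 47). So (44)! ≡ -1 × [(46)(45)]^(-1) ≡ 23 (mod 47)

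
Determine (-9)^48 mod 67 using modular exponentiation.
By repeated squaring (mod 67): (-9)^{1}≡58, (-9)^{2}≡14, (-9)^{4}≡62, (-9)^{8}≡25, (-9)^{16}≡22, (-9)^{32}≡15. Then (-9)^{48} = (-9)^{32+16} ≡ 15 × 22 ≡ 62 (mod 67)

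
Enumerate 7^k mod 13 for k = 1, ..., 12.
7^1, 7^2, ..., 7^{12} mod 13: [7, 10, 5, 9, 11, 12, 6, 3, 8, 4, 2, 1]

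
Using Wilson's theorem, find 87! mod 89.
(88)! = (87)! × (88) ≡ -1 mod 89. So (87)! ≡ -1 × (88)^(-1) ≡ (-1)×(-1) = 1 mod 89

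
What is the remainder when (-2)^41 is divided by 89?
By repeated squaring mod 89: (-2)^{1}≡87, (-2)^{2}≡4, (-2)^{4}≡16, (-2)^{8}≡78, (-2)^{16}≡32, (-2)^{32}≡45. Then (-2)^{41} = (-2)^{32+8+1} ≡ 45 × 78 × 87 ≡ 11 mod 89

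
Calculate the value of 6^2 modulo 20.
6^{2} = 36 ≡ 16 mod 20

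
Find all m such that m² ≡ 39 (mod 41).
The square roots of 39 mod 41 are 11 and 30. Verify: 11² = 121 ≡ 39 (mod 41)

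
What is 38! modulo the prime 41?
(40)! = (38)! × (39) × (40) ≡ -1 mod 41. So (38)! ≡ -1 × [(40)(39)]^(-1) ≡ 20 mod 41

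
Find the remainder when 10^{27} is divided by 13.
By Fermat: 10^{12} ≡ 1 mod 13. 27 = 2×12 + 3. So 10^{27} ≡ 10^{3} ≡ 12 mod 13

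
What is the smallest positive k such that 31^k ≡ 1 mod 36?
Powers of 31 mod 36: 31^1≡31, 31^2≡25, 31^3≡19, 31^4≡13, 31^5≡7, 31^6≡1. ord_36(31) = 6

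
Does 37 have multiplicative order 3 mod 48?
Powers of 37 mod 48: 37^1≡37, 37^2≡25, 37^3≡13, 37^4≡1. 37^3≡13≢1, so ord ≠ 3. No, the actual order is 4.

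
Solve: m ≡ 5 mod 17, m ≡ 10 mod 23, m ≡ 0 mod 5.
M = 17 × 23 × 5 = 1955. M₁ = 115, y₁ ≡ 4 mod 17. M₂ = 85, y₂ ≡ 13 mod 23. M₃ = 391, y₃ ≡ 1 mod 5. m = 5×115×4 + 10×85×13 + 0×391×1 ≡ 1620 mod 1955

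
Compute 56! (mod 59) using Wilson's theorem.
(58)! = (56)! × (57) × (58) ≡ -1 (mod 59). So (56)! ≡ -1 × [(58)(57)]^(-1) ≡ 29 (mod 59)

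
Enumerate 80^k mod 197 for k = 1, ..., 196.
80^1, 80^2, ..., 80^{196} mod 197: [80, 96, 194, 154, 106, 9, 129, 76, 170, 7, 166, 81, 176, 93, 151, 63, 115, 138, 8, 49, 177, 173, 50, 60, 72, 47, 17, 178, 56, 146, 57, 29, 153, 26, 110, 132, 119, 64, 195, 37, 5, 6, 86, 182, 179, 136, 45, 54, 183, 62, 35, 42, 11, 92, 71, 164, 118, 181, 99, 40, 48, 97, 77, 53, 103, 163, 38, 85, 102, 83, 139, 88, 145, 174, 130, 156, 69, 4, 123, 187, 185, 25, 30, 36, 122, 107, 89, 28, 73, 127, 113, 175, 13, 55, 66, 158, 32, 196, 117, 101, 3, 43, 91, 188, 68, 121, 27, 190, 31, 116, 21, 104, 46, 134, 82, 59, 189, 148, 20, 24, 147, 137, 125, 150, 180, 19, 141, 51, 140, 168, 44, 171, 87, 65, 78, 133, 2, 160, 192, 191, 111, 15, 18, 61, 152, 143, 14, 135, 162, 155, 186, 105, 126, 33, 79, 16, 98, 157, 149, 100, 120, 144, 94, 34, 159, 112, 95, 114, 58, 109, 52, 23, 67, 41, 128, 193, 74, 10, 12, 172, 167, 161, 75, 90, 108, 169, 124, 70, 84, 22, 184, 142, 131, 39, 165, 1]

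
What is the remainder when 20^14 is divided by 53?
By repeated squaring (mod 53): 20^{1}≡20, 20^{2}≡29, 20^{4}≡46, 20^{8}≡49. Then 20^{14} = 20^{8+4+2} ≡ 49 × 46 × 29 ≡ 17 (mod 53)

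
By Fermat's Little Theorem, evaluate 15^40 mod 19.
By Fermat: 15^{18} ≡ 1 mod 19. 40 = 2×18 + 4. So 15^{40} ≡ 15^{4} ≡ 9 mod 19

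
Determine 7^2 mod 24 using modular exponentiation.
7^{2} = 49 ≡ 1 (mod 24)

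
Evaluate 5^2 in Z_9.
5^{2} = 25 ≡ 7 (mod 9)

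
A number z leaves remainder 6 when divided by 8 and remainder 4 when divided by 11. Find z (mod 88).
M = 8 × 11 = 88. M₁ = 11, y₁ ≡ 3 (mod 8). M₂ = 8, y₂ ≡ 7 (mod 11). z = 6×11×3 + 4×8×7 ≡ 70 (mod 88)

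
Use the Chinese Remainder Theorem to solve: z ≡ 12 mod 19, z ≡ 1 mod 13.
M = 19 × 13 = 247. M₁ = 13, y₁ ≡ 3 mod 19. M₂ = 19, y₂ ≡ 11 mod 13. z = 12×13×3 + 1×19×11 ≡ 183 mod 247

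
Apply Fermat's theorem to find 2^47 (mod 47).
By Fermat: 2^{46} ≡ 1 (mod 47). So 2^{47} = 2^{46} · 2^{1} ≡ 2^{1} ≡ 2 (mod 47)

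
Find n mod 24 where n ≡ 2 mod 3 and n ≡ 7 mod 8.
M = 3 × 8 = 24. M₁ = 8, y₁ ≡ 2 mod 3. M₂ = 3, y₂ ≡ 3 mod 8. n = 2×8×2 + 7×3×3 ≡ 23 mod 24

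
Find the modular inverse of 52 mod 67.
Since 67 is prime, by Fermat 52^(-1) ≡ 52^{65} ≡ 58 (mod 67). Verify: 52 × 58 = 3016 ≡ 1 (mod 67)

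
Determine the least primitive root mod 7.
g = 3. For each prime q|6: 3^{3}≡6, 3^{2}≡2, none ≡ 1, so ord_7(3) = 6 and 3 is a primitive root.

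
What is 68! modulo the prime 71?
(70)! = (68)! × (69) × (70) ≡ -1 (mod 71). So (68)! ≡ -1 × [(70)(69)]^(-1) ≡ 35 (mod 71)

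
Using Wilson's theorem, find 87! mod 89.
(88)! = (87)! × (88) ≡ -1 mod 89. So (87)! ≡ -1 × (88)^(-1) ≡ (-1)×(-1) = 1 mod 89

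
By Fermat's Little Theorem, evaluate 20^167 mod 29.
By Fermat: 20^{28} ≡ 1 (mod 29). 167 = 5×28 + 27. So 20^{167} ≡ 20^{27} ≡ 16 (mod 29)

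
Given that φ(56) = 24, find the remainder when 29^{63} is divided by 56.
By Euler: 29^{24} ≡ 1 (mod 56) since gcd(29, 56) = 1. 63 = 2×24 + 15. So 29^{63} ≡ 29^{15} ≡ 29 (mod 56)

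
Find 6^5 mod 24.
By repeated squaring mod 24: 6^{1}≡6, 6^{2}≡12, 6^{4}≡0. Then 6^{5} = 6^{4+1} ≡ 0 × 6 ≡ 0 mod 24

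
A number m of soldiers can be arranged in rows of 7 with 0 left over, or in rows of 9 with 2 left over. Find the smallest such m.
M = 7 × 9 = 63. M₁ = 9, y₁ ≡ 4 mod 7. M₂ = 7, y₂ ≡ 4 mod 9. m = 0×9×4 + 2×7×4 ≡ 56 mod 63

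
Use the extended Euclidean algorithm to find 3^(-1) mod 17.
Extended GCD: 3(6) + 17(-1) = 1. So 3^(-1) ≡ 6 mod 17. Verify: 3 × 6 = 18 ≡ 1 mod 17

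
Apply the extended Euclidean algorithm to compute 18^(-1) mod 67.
Extended GCD: 18(-26) + 67(7) = 1. So 18^(-1) ≡ -26 ≡ 41 mod 67. Verify: 18 × 41 = 738 ≡ 1 mod 67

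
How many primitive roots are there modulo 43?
A prime p has φ(p-1) primitive roots; here φ(42) = 12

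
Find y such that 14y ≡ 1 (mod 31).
Since 31 is prime, by Fermat 14^(-1) ≡ 14^{29} ≡ 20 (mod 31). Verify: 14 × 20 = 280 ≡ 1 (mod 31)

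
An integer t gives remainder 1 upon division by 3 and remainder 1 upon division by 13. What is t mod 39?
M = 3 × 13 = 39. M₁ = 13, y₁ ≡ 1 mod 3. M₂ = 3, y₂ ≡ 9 mod 13. t = 1×13×1 + 1×3×9 ≡ 1 mod 39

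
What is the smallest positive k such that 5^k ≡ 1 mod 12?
Powers of 5 mod 12: 5^1≡5, 5^2≡1. ord_12(5) = 2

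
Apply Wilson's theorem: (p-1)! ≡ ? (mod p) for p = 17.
By Wilson's theorem, (16)! ≡ -1 ≡ 16 mod 17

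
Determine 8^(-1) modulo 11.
Since 11 is prime, by Fermat 8^(-1) ≡ 8^{9} ≡ 7 (mod 11). Verify: 8 × 7 = 56 ≡ 1 (mod 11)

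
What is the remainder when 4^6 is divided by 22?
By repeated squaring mod 22: 4^{1}≡4, 4^{2}≡16, 4^{4}≡14. Then 4^{6} = 4^{4+2} ≡ 14 × 16 ≡ 4 mod 22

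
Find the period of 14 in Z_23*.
Powers of 14 mod 23: 14^1≡14, 14^2≡12, 14^3≡7, 14^4≡6, 14^5≡15, 14^6≡3, 14^7≡19, 14^8≡13, 14^9≡21, 14^10≡18, 14^11≡22, 14^12≡9, 14^13≡11, 14^14≡16, 14^15≡17, 14^16≡8, 14^17≡20, 14^18≡4, 14^19≡10, 14^20≡2, 14^21≡5, 14^22≡1. Order = 22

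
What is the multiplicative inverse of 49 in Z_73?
Since 73 is prime, by Fermat 49^(-1) ≡ 49^{71} ≡ 3 (mod 73). Verify: 49 × 3 = 147 ≡ 1 (mod 73)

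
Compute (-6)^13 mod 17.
By repeated squaring (mod 17): (-6)^{1}≡11, (-6)^{2}≡2, (-6)^{4}≡4, (-6)^{8}≡16. Then (-6)^{13} = (-6)^{8+4+1} ≡ 16 × 4 × 11 ≡ 7 (mod 17)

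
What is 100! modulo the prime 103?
(102)! = (100)! × (101) × (102) ≡ -1 mod 103. So (100)! ≡ -1 × [(102)(101)]^(-1) ≡ 51 mod 103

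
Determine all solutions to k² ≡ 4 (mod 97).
The square roots of 4 mod 97 are 95 and 2. Verify: 95² = 9025 ≡ 4 (mod 97)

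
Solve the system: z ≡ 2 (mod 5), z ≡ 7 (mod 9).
M = 5 × 9 = 45. M₁ = 9, y₁ ≡ 4 (mod 5). M₂ = 5, y₂ ≡ 2 (mod 9). z = 2×9×4 + 7×5×2 ≡ 7 (mod 45)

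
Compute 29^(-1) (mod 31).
Since 31 is prime, by Fermat 29^(-1) ≡ 29^{29} ≡ 15 (mod 31). Verify: 29 × 15 = 435 ≡ 1 (mod 31)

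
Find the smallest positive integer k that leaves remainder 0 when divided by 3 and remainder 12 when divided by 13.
M = 3 × 13 = 39. M₁ = 13, y₁ ≡ 1 (mod 3). M₂ = 3, y₂ ≡ 9 (mod 13). k = 0×13×1 + 12×3×9 ≡ 12 (mod 39)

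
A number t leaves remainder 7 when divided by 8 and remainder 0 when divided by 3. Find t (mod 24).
M = 8 × 3 = 24. M₁ = 3, y₁ ≡ 3 (mod 8). M₂ = 8, y₂ ≡ 2 (mod 3). t = 7×3×3 + 0×8×2 ≡ 15 (mod 24)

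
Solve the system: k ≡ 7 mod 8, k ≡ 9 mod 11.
M = 8 × 11 = 88. M₁ = 11, y₁ ≡ 3 mod 8. M₂ = 8, y₂ ≡ 7 mod 11. k = 7×11×3 + 9×8×7 ≡ 31 mod 88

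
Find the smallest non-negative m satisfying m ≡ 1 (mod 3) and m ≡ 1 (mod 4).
M = 3 × 4 = 12. M₁ = 4, y₁ ≡ 1 (mod 3). M₂ = 3, y₂ ≡ 3 (mod 4). m = 1×4×1 + 1×3×3 ≡ 1 (mod 12)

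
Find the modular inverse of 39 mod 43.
Since 43 is prime, by Fermat 39^(-1) ≡ 39^{41} ≡ 32 (mod 43). Verify: 39 × 32 = 1248 ≡ 1 (mod 43)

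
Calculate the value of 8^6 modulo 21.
By repeated squaring (mod 21): 8^{1}≡8, 8^{2}≡1, 8^{4}≡1. Then 8^{6} = 8^{4+2} ≡ 1 × 1 ≡ 1 (mod 21)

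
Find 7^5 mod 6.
By repeated squaring mod 6: 7^{1}≡1, 7^{2}≡1, 7^{4}≡1. Then 7^{5} = 7^{4+1} ≡ 1 × 1 ≡ 1 mod 6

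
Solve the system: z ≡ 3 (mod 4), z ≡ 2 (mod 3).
M = 4 × 3 = 12. M₁ = 3, y₁ ≡ 3 (mod 4). M₂ = 4, y₂ ≡ 1 (mod 3). z = 3×3×3 + 2×4×1 ≡ 11 (mod 12)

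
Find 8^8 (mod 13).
By repeated squaring (mod 13): 8^{1}≡8, 8^{2}≡12, 8^{4}≡1, 8^{8}≡1. So 8^{8} ≡ 1 (mod 13)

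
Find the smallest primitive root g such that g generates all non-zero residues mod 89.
g = 3. For each prime q|88: 3^{44}≡88, 3^{8}≡64, none ≡ 1, so ord_89(3) = 88 and 3 is a primitive root.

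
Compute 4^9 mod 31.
By repeated squaring (mod 31): 4^{1}≡4, 4^{2}≡16, 4^{4}≡8, 4^{8}≡2. Then 4^{9} = 4^{8+1} ≡ 2 × 4 ≡ 8 (mod 31)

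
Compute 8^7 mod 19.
By repeated squaring (mod 19): 8^{1}≡8, 8^{2}≡7, 8^{4}≡11. Then 8^{7} = 8^{4+2+1} ≡ 11 × 7 × 8 ≡ 8 (mod 19)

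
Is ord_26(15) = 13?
Powers of 15 mod 26: 15^1≡15, 15^2≡17, 15^3≡21, 15^4≡3, 15^5≡19, 15^6≡25, 15^7≡11, 15^8≡9, 15^9≡5, 15^10≡23, 15^11≡7, 15^12≡1. Already 15^12≡1, so the order is 12 < 13. No, the actual order is 12.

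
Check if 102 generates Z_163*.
102^{54} ≡ 1 (mod 163) and 54 < 162, so ord_163(102) = 54 ≠ 162 and 102 is not a primitive root.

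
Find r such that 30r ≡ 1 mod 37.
Since 37 is prime, by Fermat 30^(-1) ≡ 30^{35} ≡ 21 mod 37. Verify: 30 × 21 = 630 ≡ 1 mod 37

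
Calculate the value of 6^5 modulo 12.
By repeated squaring (mod 12): 6^{1}≡6, 6^{2}≡0, 6^{4}≡0. Then 6^{5} = 6^{4+1} ≡ 0 × 6 ≡ 0 (mod 12)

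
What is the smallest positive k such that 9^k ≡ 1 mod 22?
Powers of 9 mod 22: 9^1≡9, 9^2≡15, 9^3≡3, 9^4≡5, 9^5≡1. So the order of 9 is 5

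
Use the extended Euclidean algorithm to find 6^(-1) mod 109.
Extended GCD: 6(-18) + 109(1) = 1. So 6^(-1) ≡ -18 ≡ 91 mod 109. Verify: 6 × 91 = 546 ≡ 1 mod 109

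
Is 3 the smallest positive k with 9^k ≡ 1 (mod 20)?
Powers of 9 mod 20: 9^1≡9, 9^2≡1. Already 9^2≡1, so the order is 2 < 3. No, the actual order is 2.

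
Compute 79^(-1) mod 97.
Since 97 is prime, by Fermat 79^(-1) ≡ 79^{95} ≡ 70 mod 97. Verify: 79 × 70 = 5530 ≡ 1 mod 97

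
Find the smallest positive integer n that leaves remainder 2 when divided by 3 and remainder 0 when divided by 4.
M = 3 × 4 = 12. M₁ = 4, y₁ ≡ 1 (mod 3). M₂ = 3, y₂ ≡ 3 (mod 4). n = 2×4×1 + 0×3×3 ≡ 8 (mod 12)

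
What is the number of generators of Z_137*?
Number of primitive roots mod 137 = φ(p-1) = φ(136) = 64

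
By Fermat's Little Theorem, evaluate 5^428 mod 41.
By Fermat: 5^{40} ≡ 1 mod 41. 428 ≡ 28 mod 40. So 5^{428} ≡ 5^{28} ≡ 18 mod 41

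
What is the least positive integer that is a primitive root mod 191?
g = 19. For each prime q|190: 19^{95}≡190, 19^{38}≡39, 19^{10}≡52, none ≡ 1, so ord_191(19) = 190 and 19 is a primitive root.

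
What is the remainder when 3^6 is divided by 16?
By repeated squaring (mod 16): 3^{1}≡3, 3^{2}≡9, 3^{4}≡1. Then 3^{6} = 3^{4+2} ≡ 1 × 9 ≡ 9 (mod 16)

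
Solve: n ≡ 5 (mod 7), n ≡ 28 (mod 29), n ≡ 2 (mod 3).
M = 7 × 29 × 3 = 609. M₁ = 87, y₁ ≡ 5 (mod 7). M₂ = 21, y₂ ≡ 18 (mod 29). M₃ = 203, y₃ ≡ 2 (mod 3). n = 5×87×5 + 28×21×18 + 2×203×2 ≡ 173 (mod 609)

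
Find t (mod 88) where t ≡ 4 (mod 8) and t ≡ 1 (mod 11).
M = 8 × 11 = 88. M₁ = 11, y₁ ≡ 3 (mod 8). M₂ = 8, y₂ ≡ 7 (mod 11). t = 4×11×3 + 1×8×7 ≡ 12 (mod 88)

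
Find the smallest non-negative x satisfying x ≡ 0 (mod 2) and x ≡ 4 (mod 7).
M = 2 × 7 = 14. M₁ = 7, y₁ ≡ 1 (mod 2). M₂ = 2, y₂ ≡ 4 (mod 7). x = 0×7×1 + 4×2×4 ≡ 4 (mod 14)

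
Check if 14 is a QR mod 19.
By Euler's criterion: 14^{9} ≡ 18 mod 19. Since this equals -1 (≡ 18), 14 is not a QR.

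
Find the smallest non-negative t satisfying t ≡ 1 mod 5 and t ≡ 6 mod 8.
M = 5 × 8 = 40. M₁ = 8, y₁ ≡ 2 mod 5. M₂ = 5, y₂ ≡ 5 mod 8. t = 1×8×2 + 6×5×5 ≡ 6 mod 40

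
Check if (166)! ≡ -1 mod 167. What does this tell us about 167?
(166)! mod 167 = 166. Since this equals -1 mod 167, Wilson confirms 167 is prime.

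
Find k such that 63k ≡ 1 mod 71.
Since 71 is prime, by Fermat 63^(-1) ≡ 63^{69} ≡ 62 mod 71. Verify: 63 × 62 = 3906 ≡ 1 mod 71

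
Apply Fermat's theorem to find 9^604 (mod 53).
By Fermat: 9^{52} ≡ 1 (mod 53). 604 ≡ 32 (mod 52). So 9^{604} ≡ 9^{32} ≡ 10 (mod 53)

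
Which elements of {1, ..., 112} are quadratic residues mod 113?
Squares in Z_113*: {1, 2, 4, 7, 8, 9, 11, 13, 14, 15, 16, 18, 22, 25, 26, 28, 30, 31, 32, 36, 41, 44, 49, 50, 51, 52, 53, 56, 57, 60, 61, 62, 63, 64, 69, 72, 77, 81, 82, 83, 85, 87, 88, 91, 95, 97, 98, 99, 100, 102, 104, 105, 106, 109, 111, 112}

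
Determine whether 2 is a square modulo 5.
By Euler's criterion: 2^{2} ≡ 4 (mod 5). Since this equals -1 (≡ 4), 2 is not a QR.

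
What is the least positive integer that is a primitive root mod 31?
g = 3. For each prime q|30: 3^{15}≡30, 3^{10}≡25, 3^{6}≡16, none ≡ 1, so ord_31(3) = 30 and 3 is a primitive root.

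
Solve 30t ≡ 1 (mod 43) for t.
Since 43 is prime, by Fermat 30^(-1) ≡ 30^{41} ≡ 33 (mod 43). Verify: 30 × 33 = 990 ≡ 1 (mod 43)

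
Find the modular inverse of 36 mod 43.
Since 43 is prime, by Fermat 36^(-1) ≡ 36^{41} ≡ 6 mod 43. Verify: 36 × 6 = 216 ≡ 1 mod 43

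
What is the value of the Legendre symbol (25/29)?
(25/29) = 25^{14} mod 29 = 1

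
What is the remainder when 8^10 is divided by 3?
Using Fermat: 8^{2} ≡ 1 (mod 3). 10 ≡ 0 (mod 2). So 8^{10} ≡ 8^{0} ≡ 1 (mod 3)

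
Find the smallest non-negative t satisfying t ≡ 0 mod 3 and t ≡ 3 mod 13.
M = 3 × 13 = 39. M₁ = 13, y₁ ≡ 1 mod 3. M₂ = 3, y₂ ≡ 9 mod 13. t = 0×13×1 + 3×3×9 ≡ 3 mod 39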